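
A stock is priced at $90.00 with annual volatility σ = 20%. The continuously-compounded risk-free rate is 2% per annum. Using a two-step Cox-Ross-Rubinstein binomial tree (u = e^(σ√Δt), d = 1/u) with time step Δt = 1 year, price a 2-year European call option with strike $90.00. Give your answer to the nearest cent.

$10.65

CRR parameters: u = e^(σ√Δt) = e^(0.2·√1) = 1.2214, d = 1/u = 0.8187
Per-period rate: rΔt = 0.02·1 = 0.02, so R = e^0.02 = 1.0202
Risk-neutral probability p = (e^0.02 − 0.8187)/(1.2214 − 0.8187) = 0.2015/0.4027 = 0.5003
Terminal stock prices: S_uu = 134.3, S_ud = 90, S_dd = 60.33
Terminal payoffs (S − K): max(44.26, 0) = 44.26, max(0, 0) = 0, max(-29.67, 0) = 0
Node u (S = 109.9): V_u = e^(−0.02)·[0.5003·44.2642 + 0.4997·0.0000] = 21.7084
Node d (S = 73.69): V_d = e^(−0.02)·[0.5003·0.0000 + 0.4997·0.0000] = 0.0000
Node 0 (S = 90): V_0 = e^(−0.02)·[0.5003·21.7084 + 0.4997·0.0000] = 10.6464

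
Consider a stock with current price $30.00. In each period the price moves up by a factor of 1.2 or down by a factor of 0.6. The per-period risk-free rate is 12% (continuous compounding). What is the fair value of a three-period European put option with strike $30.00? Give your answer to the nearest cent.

Risk-neutral probability p = (e^0.12 − 0.6)/(1.2 − 0.6) = 0.5275/0.6000 = 0.8792
Terminal stock prices: S_uuu = 51.84, S_uud = 25.92, S_udd = 12.96, S_ddd = 6.48
Terminal payoffs (K − S): max(-21.84, 0) = 0, max(4.08, 0) = 4.08, max(17.04, 0) = 17.04, max(23.52, 0) = 23.52
Node uu (S = 43.2): V_uu = e^(−0.12)·[0.8792·0.0000 + 0.1208·4.0800] = 0.4373
Node ud (S = 21.6): V_ud = e^(−0.12)·[0.8792·4.0800 + 0.1208·17.0400] = 5.0076
Node dd (S = 10.8): V_dd = e^(−0.12)·[0.8792·17.0400 + 0.1208·23.5200] = 15.8076
Node u (S = 36): V_u = e^(−0.12)·[0.8792·0.4373 + 0.1208·5.0076] = 0.8776
Node d (S = 18): V_d = e^(−0.12)·[0.8792·5.0076 + 0.1208·15.8076] = 5.5988
Node 0 (S = 30): V_0 = e^(−0.12)·[0.8792·0.8776 + 0.1208·5.5988] = 1.2844

$1.28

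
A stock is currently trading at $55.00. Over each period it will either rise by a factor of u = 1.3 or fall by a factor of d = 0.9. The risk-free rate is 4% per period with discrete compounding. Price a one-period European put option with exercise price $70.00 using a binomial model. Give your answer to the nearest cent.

$12.81

Risk-neutral probability p = (1 + 0.04 − 0.9)/(1.3 − 0.9) = 0.1400/0.4000 = 0.3500
Terminal stock prices: S_u = 71.5, S_d = 49.5
Terminal payoffs (K − S): max(-1.5, 0) = 0, max(20.5, 0) = 20.5
Node 0 (S = 55): V_0 = 1/1.04·[0.3500·0.0000 + 0.6500·20.5000] = 12.8125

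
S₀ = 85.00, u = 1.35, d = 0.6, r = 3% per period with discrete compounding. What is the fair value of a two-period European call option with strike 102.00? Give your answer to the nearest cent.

Risk-neutral probability p = (1 + 0.03 − 0.6)/(1.35 − 0.6) = 0.4300/0.7500 = 0.5733
Terminal stock prices: S_uu = 154.9, S_ud = 68.85, S_dd = 30.6
Terminal payoffs (S − K): max(52.91, 0) = 52.91, max(-33.15, 0) = 0, max(-71.4, 0) = 0
Node u (S = 114.8): V_u = 1/1.03·[0.5733·52.9125 + 0.4267·0.0000] = 29.4529
Node d (S = 51): V_d = 1/1.03·[0.5733·0.0000 + 0.4267·0.0000] = 0.0000
Node 0 (S = 85): V_0 = 1/1.03·[0.5733·29.4529 + 0.4267·0.0000] = 16.3945

16.39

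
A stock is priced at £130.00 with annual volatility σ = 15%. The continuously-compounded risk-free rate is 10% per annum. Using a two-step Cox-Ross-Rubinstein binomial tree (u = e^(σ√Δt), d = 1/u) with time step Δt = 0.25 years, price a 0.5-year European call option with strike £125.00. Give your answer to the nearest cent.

£12.62

CRR parameters: u = e^(σ√Δt) = e^(0.15·√0.25) = 1.0779, d = 1/u = 0.9277
Per-period rate: rΔt = 0.1·0.25 = 0.025, so R = e^0.025 = 1.0253
Risk-neutral probability p = (e^0.025 − 0.9277)/(1.0779 − 0.9277) = 0.0976/0.1501 = 0.6499
Terminal stock prices: S_uu = 151, S_ud = 130, S_dd = 111.9
Terminal payoffs (S − K): max(26.04, 0) = 26.04, max(5, 0) = 5, max(-13.11, 0) = 0
Node u (S = 140.1): V_u = e^(−0.025)·[0.6499·26.0385 + 0.3501·5.0000] = 18.2112
Node d (S = 120.6): V_d = e^(−0.025)·[0.6499·5.0000 + 0.3501·0.0000] = 3.1691
Node 0 (S = 130): V_0 = e^(−0.025)·[0.6499·18.2112 + 0.3501·3.1691] = 12.6249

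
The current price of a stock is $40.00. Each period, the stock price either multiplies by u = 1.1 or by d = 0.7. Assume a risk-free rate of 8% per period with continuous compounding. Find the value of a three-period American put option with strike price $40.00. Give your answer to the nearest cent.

Risk-neutral probability p = (e^0.08 − 0.7)/(1.1 − 0.7) = 0.3833/0.4000 = 0.9582
Terminal stock prices: S_uuu = 53.24, S_uud = 33.88, S_udd = 21.56, S_ddd = 13.72
Terminal payoffs (K − S): max(-13.24, 0) = 0, max(6.12, 0) = 6.12, max(18.44, 0) = 18.44, max(26.28, 0) = 26.28
Node uu (S = 48.4): continuation = e^(−0.08)·[0.9582·0.0000 + 0.0418·6.1200] = 0.2360; exercise value = 0.0000 ≤ continuation, so V_uu = 0.2360
Node ud (S = 30.8): continuation = e^(−0.08)·[0.9582·6.1200 + 0.0418·18.4400] = 6.1247; exercise value = 9.2000 > continuation, so V_ud = 9.2000 (exercise)
Node dd (S = 19.6): continuation = e^(−0.08)·[0.9582·18.4400 + 0.0418·26.2800] = 17.3247; exercise value = 20.4000 > continuation, so V_dd = 20.4000 (exercise)
Node u (S = 44): continuation = e^(−0.08)·[0.9582·0.2360 + 0.0418·9.2000] = 0.5636; exercise value = 0.0000 ≤ continuation, so V_u = 0.5636
Node d (S = 28): continuation = e^(−0.08)·[0.9582·9.2000 + 0.0418·20.4000] = 8.9247; exercise value = 12.0000 > continuation, so V_d = 12.0000 (exercise)
Node 0 (S = 40): continuation = e^(−0.08)·[0.9582·0.5636 + 0.0418·12.0000] = 0.9614; exercise value = 0.0000 ≤ continuation, so V_0 = 0.9614

$0.96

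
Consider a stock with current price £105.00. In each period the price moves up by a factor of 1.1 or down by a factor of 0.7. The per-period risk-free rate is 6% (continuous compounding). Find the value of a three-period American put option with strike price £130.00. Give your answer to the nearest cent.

£25.00

Risk-neutral probability p = (e^0.06 − 0.7)/(1.1 − 0.7) = 0.3618/0.4000 = 0.9046
Terminal stock prices: S_uuu = 139.8, S_uud = 88.94, S_udd = 56.59, S_ddd = 36.01
Terminal payoffs (K − S): max(-9.755, 0) = 0, max(41.06, 0) = 41.06, max(73.41, 0) = 73.41, max(93.99, 0) = 93.99
Node uu (S = 127.1): continuation = e^(−0.06)·[0.9046·0.0000 + 0.0954·41.0650] = 3.6898; exercise value = 2.9500 ≤ continuation, so V_uu = 3.6898
Node ud (S = 80.85): continuation = e^(−0.06)·[0.9046·41.0650 + 0.0954·73.4050] = 41.5794; exercise value = 49.1500 > continuation, so V_ud = 49.1500 (exercise)
Node dd (S = 51.45): continuation = e^(−0.06)·[0.9046·73.4050 + 0.0954·93.9850] = 70.9794; exercise value = 78.5500 > continuation, so V_dd = 78.5500 (exercise)
Node u (S = 115.5): continuation = e^(−0.06)·[0.9046·3.6898 + 0.0954·49.1500] = 7.5596; exercise value = 14.5000 > continuation, so V_u = 14.5000 (exercise)
Node d (S = 73.5): continuation = e^(−0.06)·[0.9046·49.1500 + 0.0954·78.5500] = 48.9294; exercise value = 56.5000 > continuation, so V_d = 56.5000 (exercise)
Node 0 (S = 105): continuation = e^(−0.06)·[0.9046·14.5000 + 0.0954·56.5000] = 17.4294; exercise value = 25.0000 > continuation, so V_0 = 25.0000 (exercise)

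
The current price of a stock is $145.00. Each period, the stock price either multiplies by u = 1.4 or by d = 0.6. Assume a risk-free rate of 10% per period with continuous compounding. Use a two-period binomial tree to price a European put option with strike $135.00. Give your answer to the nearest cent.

Risk-neutral probability p = (e^0.1 − 0.6)/(1.4 − 0.6) = 0.5052/0.8000 = 0.6315
Terminal stock prices: S_uu = 284.2, S_ud = 121.8, S_dd = 52.2
Terminal payoffs (K − S): max(-149.2, 0) = 0, max(13.2, 0) = 13.2, max(82.8, 0) = 82.8
Node u (S = 203): V_u = e^(−0.1)·[0.6315·0.0000 + 0.3685·13.2000] = 4.4017
Node d (S = 87): V_d = e^(−0.1)·[0.6315·13.2000 + 0.3685·82.8000] = 35.1531
Node 0 (S = 145): V_0 = e^(−0.1)·[0.6315·4.4017 + 0.3685·35.1531] = 14.2374

$14.24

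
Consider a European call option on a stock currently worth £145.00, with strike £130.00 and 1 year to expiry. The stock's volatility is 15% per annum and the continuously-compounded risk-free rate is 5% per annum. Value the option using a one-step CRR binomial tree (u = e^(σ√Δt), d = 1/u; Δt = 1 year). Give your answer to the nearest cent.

£23.16

CRR parameters: u = e^(σ√Δt) = e^(0.15·√1) = 1.1618, d = 1/u = 0.8607
Per-period rate: rΔt = 0.05·1 = 0.05, so R = e^0.05 = 1.0513
Risk-neutral probability p = (e^0.05 − 0.8607)/(1.1618 − 0.8607) = 0.1906/0.3011 = 0.6328
Terminal stock prices: S_u = 168.5, S_d = 124.8
Terminal payoffs (S − K): max(38.47, 0) = 38.47, max(-5.197, 0) = 0
Node 0 (S = 145): V_0 = e^(−0.05)·[0.6328·38.4660 + 0.3672·0.0000] = 23.1554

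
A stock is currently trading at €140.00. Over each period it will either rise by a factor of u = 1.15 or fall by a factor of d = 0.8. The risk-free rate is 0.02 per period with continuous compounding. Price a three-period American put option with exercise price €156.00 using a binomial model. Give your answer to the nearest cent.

€23.18

Risk-neutral probability p = (e^0.02 − 0.8)/(1.15 − 0.8) = 0.2202/0.3500 = 0.6291
Terminal stock prices: S_uuu = 212.9, S_uud = 148.1, S_udd = 103, S_ddd = 71.68
Terminal payoffs (K − S): max(-56.92, 0) = 0, max(7.88, 0) = 7.88, max(52.96, 0) = 52.96, max(84.32, 0) = 84.32
Node uu (S = 185.1): continuation = e^(−0.02)·[0.6291·0.0000 + 0.3709·7.8800] = 2.8645; exercise value = 0.0000 ≤ continuation, so V_uu = 2.8645
Node ud (S = 128.8): continuation = e^(−0.02)·[0.6291·7.8800 + 0.3709·52.9600] = 24.1110; exercise value = 27.2000 > continuation, so V_ud = 27.2000 (exercise)
Node dd (S = 89.6): continuation = e^(−0.02)·[0.6291·52.9600 + 0.3709·84.3200] = 63.3110; exercise value = 66.4000 > continuation, so V_dd = 66.4000 (exercise)
Node u (S = 161): continuation = e^(−0.02)·[0.6291·2.8645 + 0.3709·27.2000] = 11.6539; exercise value = 0.0000 ≤ continuation, so V_u = 11.6539
Node d (S = 112): continuation = e^(−0.02)·[0.6291·27.2000 + 0.3709·66.4000] = 40.9110; exercise value = 44.0000 > continuation, so V_d = 44.0000 (exercise)
Node 0 (S = 140): continuation = e^(−0.02)·[0.6291·11.6539 + 0.3709·44.0000] = 23.1813; exercise value = 16.0000 ≤ continuation, so V_0 = 23.1813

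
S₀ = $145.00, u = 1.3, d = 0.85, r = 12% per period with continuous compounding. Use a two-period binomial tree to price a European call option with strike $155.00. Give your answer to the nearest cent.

Risk-neutral probability p = (e^0.12 − 0.85)/(1.3 − 0.85) = 0.2775/0.4500 = 0.6167
Terminal stock prices: S_uu = 245.1, S_ud = 160.2, S_dd = 104.8
Terminal payoffs (S − K): max(90.05, 0) = 90.05, max(5.225, 0) = 5.225, max(-50.24, 0) = 0
Node u (S = 188.5): V_u = e^(−0.12)·[0.6167·90.0500 + 0.3833·5.2250] = 51.0273
Node d (S = 123.2): V_d = e^(−0.12)·[0.6167·5.2250 + 0.3833·0.0000] = 2.8577
Node 0 (S = 145): V_0 = e^(−0.12)·[0.6167·51.0273 + 0.3833·2.8577] = 28.8799

$28.88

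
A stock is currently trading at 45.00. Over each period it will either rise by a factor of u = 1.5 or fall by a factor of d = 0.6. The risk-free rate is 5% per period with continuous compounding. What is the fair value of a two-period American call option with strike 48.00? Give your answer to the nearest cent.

12.11

Risk-neutral probability p = (e^0.05 − 0.6)/(1.5 − 0.6) = 0.4513/0.9000 = 0.5014
Terminal stock prices: S_uu = 101.2, S_ud = 40.5, S_dd = 16.2
Terminal payoffs (S − K): max(53.25, 0) = 53.25, max(-7.5, 0) = 0, max(-31.8, 0) = 0
Node u (S = 67.5): continuation = e^(−0.05)·[0.5014·53.2500 + 0.4986·0.0000] = 25.3980; exercise value = 19.5000 ≤ continuation, so V_u = 25.3980
Node d (S = 27): continuation = e^(−0.05)·[0.5014·0.0000 + 0.4986·0.0000] = 0.0000; exercise value = 0.0000 ≤ continuation, so V_d = 0.0000
Node 0 (S = 45): continuation = e^(−0.05)·[0.5014·25.3980 + 0.4986·0.0000] = 12.1138; exercise value = 0.0000 ≤ continuation, so V_0 = 12.1138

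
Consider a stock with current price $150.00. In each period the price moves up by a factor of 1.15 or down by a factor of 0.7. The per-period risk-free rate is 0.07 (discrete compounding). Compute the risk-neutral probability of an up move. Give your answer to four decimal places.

Risk-neutral probability p = (1 + 0.07 − 0.7)/(1.15 − 0.7) = 0.3700/0.4500 = 0.8222

p = 0.8222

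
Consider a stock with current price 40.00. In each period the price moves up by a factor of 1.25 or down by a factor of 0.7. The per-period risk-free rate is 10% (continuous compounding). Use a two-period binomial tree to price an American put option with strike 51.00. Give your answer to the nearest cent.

11.00

Risk-neutral probability p = (e^0.1 − 0.7)/(1.25 − 0.7) = 0.4052/0.5500 = 0.7367
Terminal stock prices: S_uu = 62.5, S_ud = 35, S_dd = 19.6
Terminal payoffs (K − S): max(-11.5, 0) = 0, max(16, 0) = 16, max(31.4, 0) = 31.4
Node u (S = 50): continuation = e^(−0.1)·[0.7367·0.0000 + 0.2633·16.0000] = 3.8123; exercise value = 1.0000 ≤ continuation, so V_u = 3.8123
Node d (S = 28): continuation = e^(−0.1)·[0.7367·16.0000 + 0.2633·31.4000] = 18.1467; exercise value = 23.0000 > continuation, so V_d = 23.0000 (exercise)
Node 0 (S = 40): continuation = e^(−0.1)·[0.7367·3.8123 + 0.2633·23.0000] = 8.0213; exercise value = 11.0000 > continuation, so V_0 = 11.0000 (exercise)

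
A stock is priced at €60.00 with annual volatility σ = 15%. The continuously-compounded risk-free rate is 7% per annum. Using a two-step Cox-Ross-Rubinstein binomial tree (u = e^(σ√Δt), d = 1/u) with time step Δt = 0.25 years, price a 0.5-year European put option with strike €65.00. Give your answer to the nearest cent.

CRR parameters: u = e^(σ√Δt) = e^(0.15·√0.25) = 1.0779, d = 1/u = 0.9277
Per-period rate: rΔt = 0.07·0.25 = 0.0175, so R = e^0.0175 = 1.0177
Risk-neutral probability p = (e^0.0175 − 0.9277)/(1.0779 − 0.9277) = 0.0899/0.1501 = 0.5988
Terminal stock prices: S_uu = 69.71, S_ud = 60, S_dd = 51.64
Terminal payoffs (K − S): max(-4.71, 0) = 0, max(5, 0) = 5, max(13.36, 0) = 13.36
Node u (S = 64.67): V_u = e^(−0.0175)·[0.5988·0.0000 + 0.4012·5.0000] = 1.9710
Node d (S = 55.66): V_d = e^(−0.0175)·[0.5988·5.0000 + 0.4012·13.3575] = 8.2078
Node 0 (S = 60): V_0 = e^(−0.0175)·[0.5988·1.9710 + 0.4012·8.2078] = 4.3953

€4.40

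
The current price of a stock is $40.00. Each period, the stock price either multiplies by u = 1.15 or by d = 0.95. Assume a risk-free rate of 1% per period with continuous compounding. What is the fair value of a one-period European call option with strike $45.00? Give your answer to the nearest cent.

$0.30

Risk-neutral probability p = (e^0.01 − 0.95)/(1.15 − 0.95) = 0.0601/0.2000 = 0.3003
Terminal stock prices: S_u = 46, S_d = 38
Terminal payoffs (S − K): max(1, 0) = 1, max(-7, 0) = 0
Node 0 (S = 40): V_0 = e^(−0.01)·[0.3003·1.0000 + 0.6997·0.0000] = 0.2973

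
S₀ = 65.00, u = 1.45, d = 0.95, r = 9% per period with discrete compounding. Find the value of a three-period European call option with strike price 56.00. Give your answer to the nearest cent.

Risk-neutral probability p = (1 + 0.09 − 0.95)/(1.45 − 0.95) = 0.1400/0.5000 = 0.2800
Terminal stock prices: S_uuu = 198.2, S_uud = 129.8, S_udd = 85.06, S_ddd = 55.73
Terminal payoffs (S − K): max(142.2, 0) = 142.2, max(73.83, 0) = 73.83, max(29.06, 0) = 29.06, max(-0.2706, 0) = 0
Node uu (S = 136.7): V_uu = 1/1.09·[0.2800·142.1606 + 0.7200·73.8294] = 85.2864
Node ud (S = 89.54): V_ud = 1/1.09·[0.2800·73.8294 + 0.7200·29.0606] = 38.1614
Node dd (S = 58.66): V_dd = 1/1.09·[0.2800·29.0606 + 0.7200·0.0000] = 7.4651
Node u (S = 94.25): V_u = 1/1.09·[0.2800·85.2864 + 0.7200·38.1614] = 47.1159
Node d (S = 61.75): V_d = 1/1.09·[0.2800·38.1614 + 0.7200·7.4651] = 14.7340
Node 0 (S = 65): V_0 = 1/1.09·[0.2800·47.1159 + 0.7200·14.7340] = 21.8357

21.84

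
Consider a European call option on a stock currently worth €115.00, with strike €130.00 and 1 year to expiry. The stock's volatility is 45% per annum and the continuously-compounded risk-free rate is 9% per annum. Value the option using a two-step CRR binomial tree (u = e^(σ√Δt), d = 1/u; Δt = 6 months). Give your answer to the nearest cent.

€19.33

CRR parameters: u = e^(σ√Δt) = e^(0.45·√0.5) = 1.3746, d = 1/u = 0.7275
Per-period rate: rΔt = 0.09·0.5 = 0.045, so R = e^0.045 = 1.0460
Risk-neutral probability p = (e^0.045 − 0.7275)/(1.3746 − 0.7275) = 0.3186/0.6472 = 0.4922
Terminal stock prices: S_uu = 217.3, S_ud = 115, S_dd = 60.86
Terminal payoffs (S − K): max(87.31, 0) = 87.31, max(-15, 0) = 0, max(-69.14, 0) = 0
Node u (S = 158.1): V_u = e^(−0.045)·[0.4922·87.3107 + 0.5078·0.0000] = 41.0862
Node d (S = 83.66): V_d = e^(−0.045)·[0.4922·0.0000 + 0.5078·0.0000] = 0.0000
Node 0 (S = 115): V_0 = e^(−0.045)·[0.4922·41.0862 + 0.5078·0.0000] = 19.3342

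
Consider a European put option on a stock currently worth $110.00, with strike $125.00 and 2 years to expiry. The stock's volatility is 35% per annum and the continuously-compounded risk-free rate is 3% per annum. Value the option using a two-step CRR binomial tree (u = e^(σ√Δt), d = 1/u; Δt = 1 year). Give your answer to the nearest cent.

$26.62

CRR parameters: u = e^(σ√Δt) = e^(0.35·√1) = 1.4191, d = 1/u = 0.7047
Per-period rate: rΔt = 0.03·1 = 0.03, so R = e^0.03 = 1.0305
Risk-neutral probability p = (e^0.03 − 0.7047)/(1.4191 − 0.7047) = 0.3258/0.7144 = 0.4560
Terminal stock prices: S_uu = 221.5, S_ud = 110, S_dd = 54.62
Terminal payoffs (K − S): max(-96.51, 0) = 0, max(15, 0) = 15, max(70.38, 0) = 70.38
Node u (S = 156.1): V_u = e^(−0.03)·[0.4560·0.0000 + 0.5440·15.0000] = 7.9186
Node d (S = 77.52): V_d = e^(−0.03)·[0.4560·15.0000 + 0.5440·70.3756] = 43.7900
Node 0 (S = 110): V_0 = e^(−0.03)·[0.4560·7.9186 + 0.5440·43.7900] = 26.6214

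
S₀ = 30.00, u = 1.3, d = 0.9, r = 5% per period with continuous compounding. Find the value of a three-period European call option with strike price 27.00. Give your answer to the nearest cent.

7.82

Risk-neutral probability p = (e^0.05 − 0.9)/(1.3 − 0.9) = 0.1513/0.4000 = 0.3782
Terminal stock prices: S_uuu = 65.91, S_uud = 45.63, S_udd = 31.59, S_ddd = 21.87
Terminal payoffs (S − K): max(38.91, 0) = 38.91, max(18.63, 0) = 18.63, max(4.59, 0) = 4.59, max(-5.13, 0) = 0
Node uu (S = 50.7): V_uu = e^(−0.05)·[0.3782·38.9100 + 0.6218·18.6300] = 25.0168
Node ud (S = 35.1): V_ud = e^(−0.05)·[0.3782·18.6300 + 0.6218·4.5900] = 9.4168
Node dd (S = 24.3): V_dd = e^(−0.05)·[0.3782·4.5900 + 0.6218·0.0000] = 1.6512
Node u (S = 39): V_u = e^(−0.05)·[0.3782·25.0168 + 0.6218·9.4168] = 14.5694
Node d (S = 27): V_d = e^(−0.05)·[0.3782·9.4168 + 0.6218·1.6512] = 4.3642
Node 0 (S = 30): V_0 = e^(−0.05)·[0.3782·14.5694 + 0.6218·4.3642] = 7.8225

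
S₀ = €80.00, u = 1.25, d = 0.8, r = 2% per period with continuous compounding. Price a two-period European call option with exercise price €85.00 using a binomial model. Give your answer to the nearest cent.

€9.20

Risk-neutral probability p = (e^0.02 − 0.8)/(1.25 − 0.8) = 0.2202/0.4500 = 0.4893
Terminal stock prices: S_uu = 125, S_ud = 80, S_dd = 51.2
Terminal payoffs (S − K): max(40, 0) = 40, max(-5, 0) = 0, max(-33.8, 0) = 0
Node u (S = 100): V_u = e^(−0.02)·[0.4893·40.0000 + 0.5107·0.0000] = 19.1859
Node d (S = 64): V_d = e^(−0.02)·[0.4893·0.0000 + 0.5107·0.0000] = 0.0000
Node 0 (S = 80): V_0 = e^(−0.02)·[0.4893·19.1859 + 0.5107·0.0000] = 9.2024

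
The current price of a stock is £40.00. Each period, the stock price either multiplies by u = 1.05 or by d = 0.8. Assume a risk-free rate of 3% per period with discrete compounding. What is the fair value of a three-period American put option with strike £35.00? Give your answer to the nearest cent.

Risk-neutral probability p = (1 + 0.03 − 0.8)/(1.05 − 0.8) = 0.2300/0.2500 = 0.9200
Terminal stock prices: S_uuu = 46.31, S_uud = 35.28, S_udd = 26.88, S_ddd = 20.48
Terminal payoffs (K − S): max(-11.31, 0) = 0, max(-0.28, 0) = 0, max(8.12, 0) = 8.12, max(14.52, 0) = 14.52
Node uu (S = 44.1): continuation = 1/1.03·[0.9200·0.0000 + 0.0800·0.0000] = 0.0000; exercise value = 0.0000 ≤ continuation, so V_uu = 0.0000
Node ud (S = 33.6): continuation = 1/1.03·[0.9200·0.0000 + 0.0800·8.1200] = 0.6307; exercise value = 1.4000 > continuation, so V_ud = 1.4000 (exercise)
Node dd (S = 25.6): continuation = 1/1.03·[0.9200·8.1200 + 0.0800·14.5200] = 8.3806; exercise value = 9.4000 > continuation, so V_dd = 9.4000 (exercise)
Node u (S = 42): continuation = 1/1.03·[0.9200·0.0000 + 0.0800·1.4000] = 0.1087; exercise value = 0.0000 ≤ continuation, so V_u = 0.1087
Node d (S = 32): continuation = 1/1.03·[0.9200·1.4000 + 0.0800·9.4000] = 1.9806; exercise value = 3.0000 > continuation, so V_d = 3.0000 (exercise)
Node 0 (S = 40): continuation = 1/1.03·[0.9200·0.1087 + 0.0800·3.0000] = 0.3301; exercise value = 0.0000 ≤ continuation, so V_0 = 0.3301

£0.33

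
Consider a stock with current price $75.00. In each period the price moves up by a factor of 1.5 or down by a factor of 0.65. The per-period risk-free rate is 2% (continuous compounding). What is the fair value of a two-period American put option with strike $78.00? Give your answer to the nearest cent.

Risk-neutral probability p = (e^0.02 − 0.65)/(1.5 − 0.65) = 0.3702/0.8500 = 0.4355
Terminal stock prices: S_uu = 168.8, S_ud = 73.12, S_dd = 31.69
Terminal payoffs (K − S): max(-90.75, 0) = 0, max(4.875, 0) = 4.875, max(46.31, 0) = 46.31
Node u (S = 112.5): continuation = e^(−0.02)·[0.4355·0.0000 + 0.5645·4.8750] = 2.6973; exercise value = 0.0000 ≤ continuation, so V_u = 2.6973
Node d (S = 48.75): continuation = e^(−0.02)·[0.4355·4.8750 + 0.5645·46.3125] = 27.7055; exercise value = 29.2500 > continuation, so V_d = 29.2500 (exercise)
Node 0 (S = 75): continuation = e^(−0.02)·[0.4355·2.6973 + 0.5645·29.2500] = 17.3353; exercise value = 3.0000 ≤ continuation, so V_0 = 17.3353

$17.34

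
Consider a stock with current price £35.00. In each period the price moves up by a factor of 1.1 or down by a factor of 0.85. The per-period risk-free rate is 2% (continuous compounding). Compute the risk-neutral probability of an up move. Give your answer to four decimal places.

Risk-neutral probability p = (e^0.02 − 0.85)/(1.1 − 0.85) = 0.1702/0.2500 = 0.6808

p = 0.6808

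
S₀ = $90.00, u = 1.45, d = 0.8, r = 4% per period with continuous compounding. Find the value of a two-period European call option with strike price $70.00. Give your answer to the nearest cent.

Risk-neutral probability p = (e^0.04 − 0.8)/(1.45 − 0.8) = 0.2408/0.6500 = 0.3705
Terminal stock prices: S_uu = 189.2, S_ud = 104.4, S_dd = 57.6
Terminal payoffs (S − K): max(119.2, 0) = 119.2, max(34.4, 0) = 34.4, max(-12.4, 0) = 0
Node u (S = 130.5): V_u = e^(−0.04)·[0.3705·119.2250 + 0.6295·34.4000] = 63.2447
Node d (S = 72): V_d = e^(−0.04)·[0.3705·34.4000 + 0.6295·0.0000] = 12.2447
Node 0 (S = 90): V_0 = e^(−0.04)·[0.3705·63.2447 + 0.6295·12.2447] = 29.9181

$29.92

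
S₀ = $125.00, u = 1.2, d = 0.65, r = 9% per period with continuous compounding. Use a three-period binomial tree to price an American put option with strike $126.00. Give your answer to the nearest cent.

$12.43

Risk-neutral probability p = (e^0.09 − 0.65)/(1.2 − 0.65) = 0.4442/0.5500 = 0.8076
Terminal stock prices: S_uuu = 216, S_uud = 117, S_udd = 63.38, S_ddd = 34.33
Terminal payoffs (K − S): max(-90, 0) = 0, max(9, 0) = 9, max(62.62, 0) = 62.62, max(91.67, 0) = 91.67
Node uu (S = 180): continuation = e^(−0.09)·[0.8076·0.0000 + 0.1924·9.0000] = 1.5826; exercise value = 0.0000 ≤ continuation, so V_uu = 1.5826
Node ud (S = 97.5): continuation = e^(−0.09)·[0.8076·9.0000 + 0.1924·62.6250] = 17.6553; exercise value = 28.5000 > continuation, so V_ud = 28.5000 (exercise)
Node dd (S = 52.81): continuation = e^(−0.09)·[0.8076·62.6250 + 0.1924·91.6719] = 62.3428; exercise value = 73.1875 > continuation, so V_dd = 73.1875 (exercise)
Node u (S = 150): continuation = e^(−0.09)·[0.8076·1.5826 + 0.1924·28.5000] = 6.1798; exercise value = 0.0000 ≤ continuation, so V_u = 6.1798
Node d (S = 81.25): continuation = e^(−0.09)·[0.8076·28.5000 + 0.1924·73.1875] = 33.9053; exercise value = 44.7500 > continuation, so V_d = 44.7500 (exercise)
Node 0 (S = 125): continuation = e^(−0.09)·[0.8076·6.1798 + 0.1924·44.7500] = 12.4305; exercise value = 1.0000 ≤ continuation, so V_0 = 12.4305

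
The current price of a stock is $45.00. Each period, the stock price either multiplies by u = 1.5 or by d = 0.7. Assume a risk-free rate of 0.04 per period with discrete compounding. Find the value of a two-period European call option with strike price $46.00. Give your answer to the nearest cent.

$9.79

Risk-neutral probability p = (1 + 0.04 − 0.7)/(1.5 − 0.7) = 0.3400/0.8000 = 0.4250
Terminal stock prices: S_uu = 101.2, S_ud = 47.25, S_dd = 22.05
Terminal payoffs (S − K): max(55.25, 0) = 55.25, max(1.25, 0) = 1.25, max(-23.95, 0) = 0
Node u (S = 67.5): V_u = 1/1.04·[0.4250·55.2500 + 0.5750·1.2500] = 23.2692
Node d (S = 31.5): V_d = 1/1.04·[0.4250·1.2500 + 0.5750·0.0000] = 0.5108
Node 0 (S = 45): V_0 = 1/1.04·[0.4250·23.2692 + 0.5750·0.5108] = 9.7915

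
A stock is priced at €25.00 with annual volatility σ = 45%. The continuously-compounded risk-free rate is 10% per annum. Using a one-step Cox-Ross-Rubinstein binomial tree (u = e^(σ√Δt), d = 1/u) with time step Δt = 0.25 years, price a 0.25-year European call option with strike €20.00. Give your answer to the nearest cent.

CRR parameters: u = e^(σ√Δt) = e^(0.45·√0.25) = 1.2523, d = 1/u = 0.7985
Per-period rate: rΔt = 0.1·0.25 = 0.025, so R = e^0.025 = 1.0253
Risk-neutral probability p = (e^0.025 − 0.7985)/(1.2523 − 0.7985) = 0.2268/0.4538 = 0.4998
Terminal stock prices: S_u = 31.31, S_d = 19.96
Terminal payoffs (S − K): max(11.31, 0) = 11.31, max(-0.03709, 0) = 0
Node 0 (S = 25): V_0 = e^(−0.025)·[0.4998·11.3081 + 0.5002·0.0000] = 5.5119

€5.51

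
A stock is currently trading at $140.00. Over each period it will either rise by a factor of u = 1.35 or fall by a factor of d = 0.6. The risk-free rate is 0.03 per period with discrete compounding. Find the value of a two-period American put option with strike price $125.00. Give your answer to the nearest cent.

Risk-neutral probability p = (1 + 0.03 − 0.6)/(1.35 − 0.6) = 0.4300/0.7500 = 0.5733
Terminal stock prices: S_uu = 255.2, S_ud = 113.4, S_dd = 50.4
Terminal payoffs (K − S): max(-130.2, 0) = 0, max(11.6, 0) = 11.6, max(74.6, 0) = 74.6
Node u (S = 189): continuation = 1/1.03·[0.5733·0.0000 + 0.4267·11.6000] = 4.8052; exercise value = 0.0000 ≤ continuation, so V_u = 4.8052
Node d (S = 84): continuation = 1/1.03·[0.5733·11.6000 + 0.4267·74.6000] = 37.3592; exercise value = 41.0000 > continuation, so V_d = 41.0000 (exercise)
Node 0 (S = 140): continuation = 1/1.03·[0.5733·4.8052 + 0.4267·41.0000] = 19.6585; exercise value = 0.0000 ≤ continuation, so V_0 = 19.6585

$19.66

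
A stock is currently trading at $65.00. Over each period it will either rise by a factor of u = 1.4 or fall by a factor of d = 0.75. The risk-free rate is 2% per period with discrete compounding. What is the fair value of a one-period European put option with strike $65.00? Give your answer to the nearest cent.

Risk-neutral probability p = (1 + 0.02 − 0.75)/(1.4 − 0.75) = 0.2700/0.6500 = 0.4154
Terminal stock prices: S_u = 91, S_d = 48.75
Terminal payoffs (K − S): max(-26, 0) = 0, max(16.25, 0) = 16.25
Node 0 (S = 65): V_0 = 1/1.02·[0.4154·0.0000 + 0.5846·16.2500] = 9.3137

$9.31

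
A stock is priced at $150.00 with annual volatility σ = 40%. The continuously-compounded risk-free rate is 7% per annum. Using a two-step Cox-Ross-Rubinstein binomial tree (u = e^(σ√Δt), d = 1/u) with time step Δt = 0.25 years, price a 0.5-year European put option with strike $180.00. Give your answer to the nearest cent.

$34.12

CRR parameters: u = e^(σ√Δt) = e^(0.4·√0.25) = 1.2214, d = 1/u = 0.8187
Per-period rate: rΔt = 0.07·0.25 = 0.0175, so R = e^0.0175 = 1.0177
Risk-neutral probability p = (e^0.0175 − 0.8187)/(1.2214 − 0.8187) = 0.1989/0.4027 = 0.4940
Terminal stock prices: S_uu = 223.8, S_ud = 150, S_dd = 100.5
Terminal payoffs (K − S): max(-43.77, 0) = 0, max(30, 0) = 30, max(79.45, 0) = 79.45
Node u (S = 183.2): V_u = e^(−0.0175)·[0.4940·0.0000 + 0.5060·30.0000] = 14.9164
Node d (S = 122.8): V_d = e^(−0.0175)·[0.4940·30.0000 + 0.5060·79.4520] = 54.0678
Node 0 (S = 150): V_0 = e^(−0.0175)·[0.4940·14.9164 + 0.5060·54.0678] = 34.1243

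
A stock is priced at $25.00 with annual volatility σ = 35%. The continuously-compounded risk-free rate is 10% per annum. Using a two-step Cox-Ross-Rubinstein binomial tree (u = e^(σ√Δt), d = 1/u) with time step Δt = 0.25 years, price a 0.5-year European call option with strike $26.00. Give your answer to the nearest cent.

$2.52

CRR parameters: u = e^(σ√Δt) = e^(0.35·√0.25) = 1.1912, d = 1/u = 0.8395
Per-period rate: rΔt = 0.1·0.25 = 0.025, so R = e^0.025 = 1.0253
Risk-neutral probability p = (e^0.025 − 0.8395)/(1.1912 − 0.8395) = 0.1859/0.3518 = 0.5283
Terminal stock prices: S_uu = 35.48, S_ud = 25, S_dd = 17.62
Terminal payoffs (S − K): max(9.477, 0) = 9.477, max(-1, 0) = 0, max(-8.383, 0) = 0
Node u (S = 29.78): V_u = e^(−0.025)·[0.5283·9.4767 + 0.4717·0.0000] = 4.8831
Node d (S = 20.99): V_d = e^(−0.025)·[0.5283·0.0000 + 0.4717·0.0000] = 0.0000
Node 0 (S = 25): V_0 = e^(−0.025)·[0.5283·4.8831 + 0.4717·0.0000] = 2.5162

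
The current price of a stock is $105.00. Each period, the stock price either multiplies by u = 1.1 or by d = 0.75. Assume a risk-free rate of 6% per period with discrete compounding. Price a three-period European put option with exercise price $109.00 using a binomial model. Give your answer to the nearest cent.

$4.46

Risk-neutral probability p = (1 + 0.06 − 0.75)/(1.1 − 0.75) = 0.3100/0.3500 = 0.8857
Terminal stock prices: S_uuu = 139.8, S_uud = 95.29, S_udd = 64.97, S_ddd = 44.3
Terminal payoffs (K − S): max(-30.76, 0) = 0, max(13.71, 0) = 13.71, max(44.03, 0) = 44.03, max(64.7, 0) = 64.7
Node uu (S = 127.1): V_uu = 1/1.06·[0.8857·0.0000 + 0.1143·13.7125] = 1.4784
Node ud (S = 86.63): V_ud = 1/1.06·[0.8857·13.7125 + 0.1143·44.0312] = 16.2052
Node dd (S = 59.06): V_dd = 1/1.06·[0.8857·44.0312 + 0.1143·64.7031] = 43.7677
Node u (S = 115.5): V_u = 1/1.06·[0.8857·1.4784 + 0.1143·16.2052] = 2.9825
Node d (S = 78.75): V_d = 1/1.06·[0.8857·16.2052 + 0.1143·43.7677] = 18.2596
Node 0 (S = 105): V_0 = 1/1.06·[0.8857·2.9825 + 0.1143·18.2596] = 4.4608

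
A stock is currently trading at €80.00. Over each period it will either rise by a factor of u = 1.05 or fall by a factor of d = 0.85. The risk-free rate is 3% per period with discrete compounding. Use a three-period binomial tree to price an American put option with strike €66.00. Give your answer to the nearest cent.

Risk-neutral probability p = (1 + 0.03 − 0.85)/(1.05 − 0.85) = 0.1800/0.2000 = 0.9000
Terminal stock prices: S_uuu = 92.61, S_uud = 74.97, S_udd = 60.69, S_ddd = 49.13
Terminal payoffs (K − S): max(-26.61, 0) = 0, max(-8.97, 0) = 0, max(5.31, 0) = 5.31, max(16.87, 0) = 16.87
Node uu (S = 88.2): continuation = 1/1.03·[0.9000·0.0000 + 0.1000·0.0000] = 0.0000; exercise value = 0.0000 ≤ continuation, so V_uu = 0.0000
Node ud (S = 71.4): continuation = 1/1.03·[0.9000·0.0000 + 0.1000·5.3100] = 0.5155; exercise value = 0.0000 ≤ continuation, so V_ud = 0.5155
Node dd (S = 57.8): continuation = 1/1.03·[0.9000·5.3100 + 0.1000·16.8700] = 6.2777; exercise value = 8.2000 > continuation, so V_dd = 8.2000 (exercise)
Node u (S = 84): continuation = 1/1.03·[0.9000·0.0000 + 0.1000·0.5155] = 0.0501; exercise value = 0.0000 ≤ continuation, so V_u = 0.0501
Node d (S = 68): continuation = 1/1.03·[0.9000·0.5155 + 0.1000·8.2000] = 1.2466; exercise value = 0.0000 ≤ continuation, so V_d = 1.2466
Node 0 (S = 80): continuation = 1/1.03·[0.9000·0.0501 + 0.1000·1.2466] = 0.1648; exercise value = 0.0000 ≤ continuation, so V_0 = 0.1648

€0.16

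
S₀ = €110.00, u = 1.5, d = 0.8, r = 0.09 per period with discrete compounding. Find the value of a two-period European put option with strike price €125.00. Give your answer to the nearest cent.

€15.77

Risk-neutral probability p = (1 + 0.09 − 0.8)/(1.5 − 0.8) = 0.2900/0.7000 = 0.4143
Terminal stock prices: S_uu = 247.5, S_ud = 132, S_dd = 70.4
Terminal payoffs (K − S): max(-122.5, 0) = 0, max(-7, 0) = 0, max(54.6, 0) = 54.6
Node u (S = 165): V_u = 1/1.09·[0.4143·0.0000 + 0.5857·0.0000] = 0.0000
Node d (S = 88): V_d = 1/1.09·[0.4143·0.0000 + 0.5857·54.6000] = 29.3394
Node 0 (S = 110): V_0 = 1/1.09·[0.4143·0.0000 + 0.5857·29.3394] = 15.7656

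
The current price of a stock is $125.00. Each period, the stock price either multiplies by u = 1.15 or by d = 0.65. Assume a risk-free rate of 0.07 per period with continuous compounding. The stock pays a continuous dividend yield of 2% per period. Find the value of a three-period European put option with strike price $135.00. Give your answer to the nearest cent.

$14.80

Per-period risk-free factor R = e^0.07 = 1.0725; dividend-adjusted growth = e^(0.07−0.02) = 1.0513.
Risk-neutral probability p = (1.0513 − 0.65)/(1.15 − 0.65) = 0.4013/0.5000 = 0.8025
Terminal stock prices: S_uuu = 190.1, S_uud = 107.5, S_udd = 60.73, S_ddd = 34.33
Terminal payoffs (K − S): max(-55.11, 0) = 0, max(27.55, 0) = 27.55, max(74.27, 0) = 74.27, max(100.7, 0) = 100.7
Node uu (S = 165.3): V_uu = e^(−0.07)·[0.8025·0.0000 + 0.1975·27.5469] = 5.0716
Node ud (S = 93.44): V_ud = e^(−0.07)·[0.8025·27.5469 + 0.1975·74.2656] = 34.2859
Node dd (S = 52.81): V_dd = e^(−0.07)·[0.8025·74.2656 + 0.1975·100.6719] = 74.1064
Node u (S = 143.8): V_u = e^(−0.07)·[0.8025·5.0716 + 0.1975·34.2859] = 10.1073
Node d (S = 81.25): V_d = e^(−0.07)·[0.8025·34.2859 + 0.1975·74.1064] = 39.2992
Node 0 (S = 125): V_0 = e^(−0.07)·[0.8025·10.1073 + 0.1975·39.2992] = 14.7985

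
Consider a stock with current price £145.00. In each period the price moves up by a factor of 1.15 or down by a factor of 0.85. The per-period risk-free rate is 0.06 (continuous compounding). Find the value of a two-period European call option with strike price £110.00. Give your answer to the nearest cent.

£47.84

Risk-neutral probability p = (e^0.06 − 0.85)/(1.15 − 0.85) = 0.2118/0.3000 = 0.7061
Terminal stock prices: S_uu = 191.8, S_ud = 141.7, S_dd = 104.8
Terminal payoffs (S − K): max(81.76, 0) = 81.76, max(31.74, 0) = 31.74, max(-5.238, 0) = 0
Node u (S = 166.8): V_u = e^(−0.06)·[0.7061·81.7625 + 0.2939·31.7375] = 63.1559
Node d (S = 123.2): V_d = e^(−0.06)·[0.7061·31.7375 + 0.2939·0.0000] = 21.1055
Node 0 (S = 145): V_0 = e^(−0.06)·[0.7061·63.1559 + 0.2939·21.1055] = 47.8399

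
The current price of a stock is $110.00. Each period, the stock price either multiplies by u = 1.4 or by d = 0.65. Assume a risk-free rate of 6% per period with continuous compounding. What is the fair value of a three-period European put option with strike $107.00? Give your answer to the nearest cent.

Risk-neutral probability p = (e^0.06 − 0.65)/(1.4 − 0.65) = 0.4118/0.7500 = 0.5491
Terminal stock prices: S_uuu = 301.8, S_uud = 140.1, S_udd = 65.07, S_ddd = 30.21
Terminal payoffs (K − S): max(-194.8, 0) = 0, max(-33.14, 0) = 0, max(41.93, 0) = 41.93, max(76.79, 0) = 76.79
Node uu (S = 215.6): V_uu = e^(−0.06)·[0.5491·0.0000 + 0.4509·0.0000] = 0.0000
Node ud (S = 100.1): V_ud = e^(−0.06)·[0.5491·0.0000 + 0.4509·41.9350] = 17.8067
Node dd (S = 46.48): V_dd = e^(−0.06)·[0.5491·41.9350 + 0.4509·76.7912] = 54.2938
Node u (S = 154): V_u = e^(−0.06)·[0.5491·0.0000 + 0.4509·17.8067] = 7.5612
Node d (S = 71.5): V_d = e^(−0.06)·[0.5491·17.8067 + 0.4509·54.2938] = 32.2632
Node 0 (S = 110): V_0 = e^(−0.06)·[0.5491·7.5612 + 0.4509·32.2632] = 17.6100

$17.61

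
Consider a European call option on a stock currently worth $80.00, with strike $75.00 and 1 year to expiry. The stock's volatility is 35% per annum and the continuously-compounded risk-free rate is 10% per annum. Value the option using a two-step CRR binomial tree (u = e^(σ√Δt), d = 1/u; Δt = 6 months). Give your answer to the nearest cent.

CRR parameters: u = e^(σ√Δt) = e^(0.35·√0.5) = 1.2808, d = 1/u = 0.7808
Per-period rate: rΔt = 0.1·0.5 = 0.05, so R = e^0.05 = 1.0513
Risk-neutral probability p = (e^0.05 − 0.7808)/(1.2808 − 0.7808) = 0.2705/0.5000 = 0.5410
Terminal stock prices: S_uu = 131.2, S_ud = 80, S_dd = 48.77
Terminal payoffs (S − K): max(56.24, 0) = 56.24, max(5, 0) = 5, max(-26.23, 0) = 0
Node u (S = 102.5): V_u = e^(−0.05)·[0.5410·56.2365 + 0.4590·5.0000] = 31.1220
Node d (S = 62.46): V_d = e^(−0.05)·[0.5410·5.0000 + 0.4590·0.0000] = 2.5730
Node 0 (S = 80): V_0 = e^(−0.05)·[0.5410·31.1220 + 0.4590·2.5730] = 17.1386

$17.14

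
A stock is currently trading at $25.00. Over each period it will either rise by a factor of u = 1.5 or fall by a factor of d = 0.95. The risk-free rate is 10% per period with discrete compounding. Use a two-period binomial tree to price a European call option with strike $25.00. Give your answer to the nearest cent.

$5.40

Risk-neutral probability p = (1 + 0.1 − 0.95)/(1.5 − 0.95) = 0.1500/0.5500 = 0.2727
Terminal stock prices: S_uu = 56.25, S_ud = 35.62, S_dd = 22.56
Terminal payoffs (S − K): max(31.25, 0) = 31.25, max(10.62, 0) = 10.62, max(-2.438, 0) = 0
Node u (S = 37.5): V_u = 1/1.1·[0.2727·31.2500 + 0.7273·10.6250] = 14.7727
Node d (S = 23.75): V_d = 1/1.1·[0.2727·10.6250 + 0.7273·0.0000] = 2.6343
Node 0 (S = 25): V_0 = 1/1.1·[0.2727·14.7727 + 0.7273·2.6343] = 5.4043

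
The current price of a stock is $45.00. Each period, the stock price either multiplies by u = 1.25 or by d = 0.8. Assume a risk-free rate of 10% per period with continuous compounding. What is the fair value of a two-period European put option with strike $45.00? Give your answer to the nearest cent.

Risk-neutral probability p = (e^0.1 − 0.8)/(1.25 − 0.8) = 0.3052/0.4500 = 0.6782
Terminal stock prices: S_uu = 70.31, S_ud = 45, S_dd = 28.8
Terminal payoffs (K − S): max(-25.31, 0) = 0, max(0, 0) = 0, max(16.2, 0) = 16.2
Node u (S = 56.25): V_u = e^(−0.1)·[0.6782·0.0000 + 0.3218·0.0000] = 0.0000
Node d (S = 36): V_d = e^(−0.1)·[0.6782·0.0000 + 0.3218·16.2000] = 4.7177
Node 0 (S = 45): V_0 = e^(−0.1)·[0.6782·0.0000 + 0.3218·4.7177] = 1.3739

$1.37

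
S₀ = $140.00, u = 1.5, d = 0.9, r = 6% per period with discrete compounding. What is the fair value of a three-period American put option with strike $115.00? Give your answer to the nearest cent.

$4.28

Risk-neutral probability p = (1 + 0.06 − 0.9)/(1.5 − 0.9) = 0.1600/0.6000 = 0.2667
Terminal stock prices: S_uuu = 472.5, S_uud = 283.5, S_udd = 170.1, S_ddd = 102.1
Terminal payoffs (K − S): max(-357.5, 0) = 0, max(-168.5, 0) = 0, max(-55.1, 0) = 0, max(12.94, 0) = 12.94
Node uu (S = 315): continuation = 1/1.06·[0.2667·0.0000 + 0.7333·0.0000] = 0.0000; exercise value = 0.0000 ≤ continuation, so V_uu = 0.0000
Node ud (S = 189): continuation = 1/1.06·[0.2667·0.0000 + 0.7333·0.0000] = 0.0000; exercise value = 0.0000 ≤ continuation, so V_ud = 0.0000
Node dd (S = 113.4): continuation = 1/1.06·[0.2667·0.0000 + 0.7333·12.9400] = 8.9522; exercise value = 1.6000 ≤ continuation, so V_dd = 8.9522
Node u (S = 210): continuation = 1/1.06·[0.2667·0.0000 + 0.7333·0.0000] = 0.0000; exercise value = 0.0000 ≤ continuation, so V_u = 0.0000
Node d (S = 126): continuation = 1/1.06·[0.2667·0.0000 + 0.7333·8.9522] = 6.1933; exercise value = 0.0000 ≤ continuation, so V_d = 6.1933
Node 0 (S = 140): continuation = 1/1.06·[0.2667·0.0000 + 0.7333·6.1933] = 4.2847; exercise value = 0.0000 ≤ continuation, so V_0 = 4.2847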